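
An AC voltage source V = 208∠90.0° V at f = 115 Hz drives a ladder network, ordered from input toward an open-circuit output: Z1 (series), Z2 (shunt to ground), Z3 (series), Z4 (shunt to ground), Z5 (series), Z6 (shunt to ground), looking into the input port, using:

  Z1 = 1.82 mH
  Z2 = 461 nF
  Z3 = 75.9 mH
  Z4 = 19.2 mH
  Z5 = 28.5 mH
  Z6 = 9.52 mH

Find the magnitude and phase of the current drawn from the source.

Step 1 — Angular frequency: ω = 2π·f = 2π·115 = 722.6 rad/s.
Step 2 — Component impedances:
  Z1: Z = jωL = j·722.6·0.00182 = 0 + j1.315 Ω
  Z2: Z = 1/(jωC) = -j/(ω·C) = 0 - j3002 Ω
  Z3: Z = jωL = j·722.6·0.0759 = 0 + j54.84 Ω
  Z4: Z = jωL = j·722.6·0.0192 = 0 + j13.87 Ω
  Z5: Z = jωL = j·722.6·0.0285 = 0 + j20.59 Ω
  Z6: Z = jωL = j·722.6·0.00952 = 0 + j6.879 Ω
Step 3 — Ladder network (open output): work backward from the far end, alternating series and parallel combinations. Z_in = 0 + j66.77 Ω = 66.77∠90.0° Ω.
Step 4 — Source phasor: V = 208∠90.0° V = 0 + j208 V.
Step 5 — Ohm's law: I = V / Z_total = (0 + j208) / (0 + j66.77) = 3.115 A.
Step 6 — Convert to polar: |I| = 3.115 A, ∠I = -0.0°.

I = 3.115∠-0.0° A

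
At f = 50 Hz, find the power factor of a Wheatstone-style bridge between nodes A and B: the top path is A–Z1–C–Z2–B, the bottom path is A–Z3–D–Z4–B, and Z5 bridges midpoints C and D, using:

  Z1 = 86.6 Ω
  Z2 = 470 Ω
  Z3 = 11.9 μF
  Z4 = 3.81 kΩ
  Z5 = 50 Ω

Step 1 — Angular frequency: ω = 2π·f = 2π·50 = 314.2 rad/s.
Step 2 — Component impedances:
  Z1: Z = R = 86.6 Ω
  Z2: Z = R = 470 Ω
  Z3: Z = 1/(jωC) = -j/(ω·C) = 0 - j267.5 Ω
  Z4: Z = R = 3810 Ω
  Z5: Z = R = 50 Ω
Step 3 — Bridge requires nodal analysis (the Z5 bridge couples midpoints C and D, so the two paths cannot be reduced to a simple series/parallel combination). Setting node B to ground and injecting 1 A at node A, the 3-node admittance system at A, C, D solves to V_A = Z_AB = 492.8 - j25.16 Ω = 493.4∠-2.9° Ω.
Step 4 — Power factor: PF = cos(φ) = Re(Z)/|Z| = 492.79/493.43 = 0.9987.
Step 5 — Type: Im(Z) = -25.16 ⇒ leading (phase φ = -2.9°).

PF = 0.9987 (leading, φ = -2.9°)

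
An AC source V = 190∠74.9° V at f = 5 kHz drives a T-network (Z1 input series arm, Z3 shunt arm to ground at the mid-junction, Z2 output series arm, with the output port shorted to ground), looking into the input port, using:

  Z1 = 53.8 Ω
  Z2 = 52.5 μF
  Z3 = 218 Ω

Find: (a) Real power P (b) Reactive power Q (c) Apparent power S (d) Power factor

Step 1 — Angular frequency: ω = 2π·f = 2π·5000 = 3.142e+04 rad/s.
Step 2 — Component impedances:
  Z1: Z = R = 53.8 Ω
  Z2: Z = 1/(jωC) = -j/(ω·C) = 0 - j0.6063 Ω
  Z3: Z = R = 218 Ω
Step 3 — With the output port shorted to ground, the output series arm Z2 runs from the junction to ground; the shunt arm Z3 also runs from the junction to ground. They appear in parallel: Z3 || Z2 = 0.001686 - j0.6063 Ω.
Step 4 — Series with input arm Z1: Z_in = Z1 + (Z3 || Z2) = 53.8 - j0.6063 Ω = 53.81∠-0.6° Ω.
Step 5 — Source phasor: V = 190∠74.9° V = 49.5 + j183.4 V.
Step 6 — Current: I = V / Z = 0.8814 + j3.419 A = 3.531∠75.5° A.
Step 7 — Complex power: S = V·I* = 670.9 - j7.56 VA.
Step 8 — Real power: P = Re(S) = 670.9 W.
Step 9 — Reactive power: Q = Im(S) = -7.56 VAR.
Step 10 — Apparent power: |S| = 670.9 VA.
Step 11 — Power factor: PF = P/|S| = 0.9999 (leading).

(a) P = 670.9 W  (b) Q = -7.56 VAR  (c) S = 670.9 VA  (d) PF = 0.9999 (leading)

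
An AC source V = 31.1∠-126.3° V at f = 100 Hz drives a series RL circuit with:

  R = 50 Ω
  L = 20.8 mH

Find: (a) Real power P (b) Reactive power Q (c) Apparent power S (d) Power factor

Step 1 — Angular frequency: ω = 2π·f = 2π·100 = 628.3 rad/s.
Step 2 — Component impedances:
  R: Z = R = 50 Ω
  L: Z = jωL = j·628.3·0.0208 = 0 + j13.07 Ω
Step 3 — Series combination: Z_total = R + L = 50 + j13.07 Ω = 51.68∠14.6° Ω.
Step 4 — Source phasor: V = 31.1∠-126.3° V = -18.41 - j25.06 V.
Step 5 — Current: I = V / Z = -0.4673 - j0.3791 A = 0.6018∠-140.9° A.
Step 6 — Complex power: S = V·I* = 18.11 + j4.733 VA.
Step 7 — Real power: P = Re(S) = 18.11 W.
Step 8 — Reactive power: Q = Im(S) = 4.733 VAR.
Step 9 — Apparent power: |S| = 18.72 VA.
Step 10 — Power factor: PF = P/|S| = 0.9675 (lagging).

(a) P = 18.11 W  (b) Q = 4.733 VAR  (c) S = 18.72 VA  (d) PF = 0.9675 (lagging)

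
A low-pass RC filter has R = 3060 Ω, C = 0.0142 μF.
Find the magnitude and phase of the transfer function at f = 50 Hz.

Step 1 — Angular frequency: ω = 2π·50 = 314.2 rad/s.
Step 2 — Transfer function: H(jω) = 1/(1 + jωRC).
Step 3 — Denominator: 1 + jωRC = 1 + j·314.2·3060·1.42e-08 = 1 + j0.01365.
Step 4 — H = 0.9998 - j0.01365.
Step 5 — Magnitude: |H| = 0.9999 (-0.0 dB); phase: φ = -0.8°.

|H| = 0.9999 (-0.0 dB), φ = -0.8°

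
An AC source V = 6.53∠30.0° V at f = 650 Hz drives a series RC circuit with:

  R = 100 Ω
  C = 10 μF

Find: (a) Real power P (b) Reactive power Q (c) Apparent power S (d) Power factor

Step 1 — Angular frequency: ω = 2π·f = 2π·650 = 4084 rad/s.
Step 2 — Component impedances:
  R: Z = R = 100 Ω
  C: Z = 1/(jωC) = -j/(ω·C) = 0 - j24.49 Ω
Step 3 — Series combination: Z_total = R + C = 100 - j24.49 Ω = 103∠-13.8° Ω.
Step 4 — Source phasor: V = 6.53∠30.0° V = 5.655 + j3.265 V.
Step 5 — Current: I = V / Z = 0.04581 + j0.04387 A = 0.06343∠43.8° A.
Step 6 — Complex power: S = V·I* = 0.4023 - j0.0985 VA.
Step 7 — Real power: P = Re(S) = 0.4023 W.
Step 8 — Reactive power: Q = Im(S) = -0.0985 VAR.
Step 9 — Apparent power: |S| = 0.4142 VA.
Step 10 — Power factor: PF = P/|S| = 0.9713 (leading).

(a) P = 0.4023 W  (b) Q = -0.0985 VAR  (c) S = 0.4142 VA  (d) PF = 0.9713 (leading)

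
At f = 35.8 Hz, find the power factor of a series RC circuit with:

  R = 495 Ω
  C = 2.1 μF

Step 1 — Angular frequency: ω = 2π·f = 2π·35.8 = 224.9 rad/s.
Step 2 — Component impedances:
  R: Z = R = 495 Ω
  C: Z = 1/(jωC) = -j/(ω·C) = 0 - j2117 Ω
Step 3 — Series combination: Z_total = R + C = 495 - j2117 Ω = 2174∠-76.8° Ω.
Step 4 — Power factor: PF = cos(φ) = Re(Z)/|Z| = 495/2174 = 0.2277.
Step 5 — Type: Im(Z) = -2117 ⇒ leading (phase φ = -76.8°).

PF = 0.2277 (leading, φ = -76.8°)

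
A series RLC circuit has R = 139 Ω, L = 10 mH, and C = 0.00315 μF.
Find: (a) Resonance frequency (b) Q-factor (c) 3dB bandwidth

Step 1 — Resonance: ω₀ = 1/√(LC) = 1/√(0.01·3.15e-09) = 1.782e+05 rad/s.
Step 2 — f₀ = ω₀/(2π) = 2.836e+04 Hz.
Step 3 — Series Q: Q = ω₀L/R = 1.782e+05·0.01/139 = 12.82.
Step 4 — Bandwidth: Δω = ω₀/Q = 1.39e+04 rad/s; BW = Δω/(2π) = 2212 Hz.

(a) f₀ = 2.836e+04 Hz  (b) Q = 12.82  (c) BW = 2212 Hz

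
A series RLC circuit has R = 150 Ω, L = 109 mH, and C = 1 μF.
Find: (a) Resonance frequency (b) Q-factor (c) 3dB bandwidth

Step 1 — Resonance: ω₀ = 1/√(LC) = 1/√(0.109·1e-06) = 3029 rad/s.
Step 2 — f₀ = ω₀/(2π) = 482.1 Hz.
Step 3 — Series Q: Q = ω₀L/R = 3029·0.109/150 = 2.201.
Step 4 — Bandwidth: Δω = ω₀/Q = 1376 rad/s; BW = Δω/(2π) = 219 Hz.

(a) f₀ = 482.1 Hz  (b) Q = 2.201  (c) BW = 219 Hz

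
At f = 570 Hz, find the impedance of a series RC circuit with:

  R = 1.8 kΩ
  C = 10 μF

Step 1 — Angular frequency: ω = 2π·f = 2π·570 = 3581 rad/s.
Step 2 — Component impedances:
  R: Z = R = 1800 Ω
  C: Z = 1/(jωC) = -j/(ω·C) = 0 - j27.92 Ω
Step 3 — Series combination: Z_total = R + C = 1800 - j27.92 Ω = 1800∠-0.9° Ω.

Z = 1800 - j27.92 Ω = 1800∠-0.9° Ω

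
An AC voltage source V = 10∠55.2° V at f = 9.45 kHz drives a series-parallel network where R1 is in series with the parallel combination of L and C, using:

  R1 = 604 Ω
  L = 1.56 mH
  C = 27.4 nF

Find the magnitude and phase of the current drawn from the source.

Step 1 — Angular frequency: ω = 2π·f = 2π·9450 = 5.938e+04 rad/s.
Step 2 — Component impedances:
  R1: Z = R = 604 Ω
  L: Z = jωL = j·5.938e+04·0.00156 = 0 + j92.63 Ω
  C: Z = 1/(jωC) = -j/(ω·C) = 0 - j614.7 Ω
Step 3 — Parallel branch: L || C = 1/(1/L + 1/C) = 0 + j109.1 Ω.
Step 4 — Series with R1: Z_total = R1 + (L || C) = 604 + j109.1 Ω = 613.8∠10.2° Ω.
Step 5 — Source phasor: V = 10∠55.2° V = 5.707 + j8.211 V.
Step 6 — Ohm's law: I = V / Z_total = (5.707 + j8.211) / (604 + j109.1) = 0.01153 + j0.01151 A.
Step 7 — Convert to polar: |I| = 0.01629 A, ∠I = 45.0°.

I = 0.01629∠45.0° A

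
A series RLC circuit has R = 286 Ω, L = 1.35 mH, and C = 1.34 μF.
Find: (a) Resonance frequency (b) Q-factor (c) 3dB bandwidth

Step 1 — Resonance condition Im(Z)=0 gives ω₀ = 1/√(LC).
Step 2 — ω₀ = 1/√(0.00135·1.34e-06) = 2.351e+04 rad/s.
Step 3 — f₀ = ω₀/(2π) = 3742 Hz.
Step 4 — Series Q: Q = ω₀L/R = 2.351e+04·0.00135/286 = 0.111.
Step 5 — 3dB bandwidth: Δω = ω₀/Q = 2.119e+05 rad/s; BW = Δω/(2π) = 3.372e+04 Hz.

(a) f₀ = 3742 Hz  (b) Q = 0.111  (c) BW = 3.372e+04 Hz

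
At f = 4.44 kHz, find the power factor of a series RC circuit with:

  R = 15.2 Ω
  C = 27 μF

Step 1 — Angular frequency: ω = 2π·f = 2π·4440 = 2.79e+04 rad/s.
Step 2 — Component impedances:
  R: Z = R = 15.2 Ω
  C: Z = 1/(jωC) = -j/(ω·C) = 0 - j1.328 Ω
Step 3 — Series combination: Z_total = R + C = 15.2 - j1.328 Ω = 15.26∠-5.0° Ω.
Step 4 — Power factor: PF = cos(φ) = Re(Z)/|Z| = 15.2/15.258 = 0.9962.
Step 5 — Type: Im(Z) = -1.328 ⇒ leading (phase φ = -5.0°).

PF = 0.9962 (leading, φ = -5.0°)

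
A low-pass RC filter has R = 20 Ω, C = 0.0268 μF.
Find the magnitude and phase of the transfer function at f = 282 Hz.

Step 1 — Angular frequency: ω = 2π·282 = 1772 rad/s.
Step 2 — Transfer function: H(jω) = 1/(1 + jωRC).
Step 3 — Denominator: 1 + jωRC = 1 + j·1772·20·2.68e-08 = 1 + j0.0009497.
Step 4 — H = 1 - j0.0009497.
Step 5 — Magnitude: |H| = 1 (-0.0 dB); phase: φ = -0.1°.

|H| = 1 (-0.0 dB), φ = -0.1°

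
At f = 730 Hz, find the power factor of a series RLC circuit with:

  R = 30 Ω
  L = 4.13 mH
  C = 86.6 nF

Step 1 — Angular frequency: ω = 2π·f = 2π·730 = 4587 rad/s.
Step 2 — Component impedances:
  R: Z = R = 30 Ω
  L: Z = jωL = j·4587·0.00413 = 0 + j18.94 Ω
  C: Z = 1/(jωC) = -j/(ω·C) = 0 - j2518 Ω
Step 3 — Series combination: Z_total = R + L + C = 30 - j2499 Ω = 2499∠-89.3° Ω.
Step 4 — Power factor: PF = cos(φ) = Re(Z)/|Z| = 30/2498.8 = 0.01201.
Step 5 — Type: Im(Z) = -2499 ⇒ leading (phase φ = -89.3°).

PF = 0.01201 (leading, φ = -89.3°)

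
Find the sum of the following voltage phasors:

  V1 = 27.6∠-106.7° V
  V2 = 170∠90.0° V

Step 1 — Convert each phasor to rectangular form:
  V1 = 27.6·(cos(-106.7°) + j·sin(-106.7°)) = -7.931 - j26.44 V
  V2 = 170·(cos(90.0°) + j·sin(90.0°)) = 0 + j170 V
Step 2 — Sum components: V_total = -7.931 + j143.6 V.
Step 3 — Convert to polar: |V_total| = 143.8 V, ∠V_total = 93.2°.

V_total = 143.8∠93.2° V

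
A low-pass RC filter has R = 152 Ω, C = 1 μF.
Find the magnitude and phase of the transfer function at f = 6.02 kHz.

Step 1 — Angular frequency: ω = 2π·6020 = 3.782e+04 rad/s.
Step 2 — Transfer function: H(jω) = 1/(1 + jωRC).
Step 3 — Denominator: 1 + jωRC = 1 + j·3.782e+04·152·1e-06 = 1 + j5.749.
Step 4 — H = 0.02936 - j0.1688.
Step 5 — Magnitude: |H| = 0.1714 (-15.3 dB); phase: φ = -80.1°.

|H| = 0.1714 (-15.3 dB), φ = -80.1°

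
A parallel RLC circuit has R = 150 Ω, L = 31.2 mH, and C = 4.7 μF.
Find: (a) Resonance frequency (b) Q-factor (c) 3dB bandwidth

Step 1 — Resonance: ω₀ = 1/√(LC) = 1/√(0.0312·4.7e-06) = 2611 rad/s.
Step 2 — f₀ = ω₀/(2π) = 415.6 Hz.
Step 3 — Parallel Q: Q = R/(ω₀L) = 150/(2611·0.0312) = 1.841.
Step 4 — Bandwidth: Δω = ω₀/Q = 1418 rad/s; BW = Δω/(2π) = 225.8 Hz.

(a) f₀ = 415.6 Hz  (b) Q = 1.841  (c) BW = 225.8 Hz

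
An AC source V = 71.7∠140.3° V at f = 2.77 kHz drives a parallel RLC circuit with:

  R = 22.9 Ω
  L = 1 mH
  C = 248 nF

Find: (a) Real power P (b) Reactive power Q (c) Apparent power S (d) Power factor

Step 1 — Angular frequency: ω = 2π·f = 2π·2770 = 1.74e+04 rad/s.
Step 2 — Component impedances:
  R: Z = R = 22.9 Ω
  L: Z = jωL = j·1.74e+04·0.001 = 0 + j17.4 Ω
  C: Z = 1/(jωC) = -j/(ω·C) = 0 - j231.7 Ω
Step 3 — Parallel combination: 1/Z_total = 1/R + 1/L + 1/C; Z_total = 9.231 + j11.23 Ω = 14.54∠50.6° Ω.
Step 4 — Source phasor: V = 71.7∠140.3° V = -55.17 + j45.8 V.
Step 5 — Current: I = V / Z = 0.02482 + j4.932 A = 4.932∠89.7° A.
Step 6 — Complex power: S = V·I* = 224.5 + j273.2 VA.
Step 7 — Real power: P = Re(S) = 224.5 W.
Step 8 — Reactive power: Q = Im(S) = 273.2 VAR.
Step 9 — Apparent power: |S| = 353.6 VA.
Step 10 — Power factor: PF = P/|S| = 0.6349 (lagging).

(a) P = 224.5 W  (b) Q = 273.2 VAR  (c) S = 353.6 VA  (d) PF = 0.6349 (lagging)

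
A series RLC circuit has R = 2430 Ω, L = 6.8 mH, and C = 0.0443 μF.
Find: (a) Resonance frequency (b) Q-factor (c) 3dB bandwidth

Step 1 — Resonance condition Im(Z)=0 gives ω₀ = 1/√(LC).
Step 2 — ω₀ = 1/√(0.0068·4.43e-08) = 5.762e+04 rad/s.
Step 3 — f₀ = ω₀/(2π) = 9170 Hz.
Step 4 — Series Q: Q = ω₀L/R = 5.762e+04·0.0068/2430 = 0.1612.
Step 5 — 3dB bandwidth: Δω = ω₀/Q = 3.574e+05 rad/s; BW = Δω/(2π) = 5.687e+04 Hz.

(a) f₀ = 9170 Hz  (b) Q = 0.1612  (c) BW = 5.687e+04 Hz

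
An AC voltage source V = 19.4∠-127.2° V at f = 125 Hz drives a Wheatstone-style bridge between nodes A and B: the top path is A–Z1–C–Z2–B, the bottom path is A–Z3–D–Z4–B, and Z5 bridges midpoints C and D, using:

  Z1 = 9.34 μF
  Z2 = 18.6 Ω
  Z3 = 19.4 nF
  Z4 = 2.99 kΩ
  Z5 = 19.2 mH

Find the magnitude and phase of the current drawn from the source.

Step 1 — Angular frequency: ω = 2π·f = 2π·125 = 785.4 rad/s.
Step 2 — Component impedances:
  Z1: Z = 1/(jωC) = -j/(ω·C) = 0 - j136.3 Ω
  Z2: Z = R = 18.6 Ω
  Z3: Z = 1/(jωC) = -j/(ω·C) = 0 - j6.563e+04 Ω
  Z4: Z = R = 2990 Ω
  Z5: Z = jωL = j·785.4·0.0192 = 0 + j15.08 Ω
Step 3 — Bridge requires nodal analysis (the Z5 bridge couples midpoints C and D, so the two paths cannot be reduced to a simple series/parallel combination). Setting node B to ground and injecting 1 A at node A, the 3-node admittance system at A, C, D solves to V_A = Z_AB = 18.49 - j136 Ω = 137.3∠-82.3° Ω.
Step 4 — Source phasor: V = 19.4∠-127.2° V = -11.73 - j15.45 V.
Step 5 — Ohm's law: I = V / Z_total = (-11.73 - j15.45) / (18.49 - j136) = 0.1 - j0.09981 A.
Step 6 — Convert to polar: |I| = 0.1413 A, ∠I = -44.9°.

I = 0.1413∠-44.9° A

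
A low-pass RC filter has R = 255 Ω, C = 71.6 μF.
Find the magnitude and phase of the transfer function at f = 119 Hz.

Step 1 — Angular frequency: ω = 2π·119 = 747.7 rad/s.
Step 2 — Transfer function: H(jω) = 1/(1 + jωRC).
Step 3 — Denominator: 1 + jωRC = 1 + j·747.7·255·7.16e-05 = 1 + j13.65.
Step 4 — H = 0.005337 - j0.07286.
Step 5 — Magnitude: |H| = 0.07306 (-22.7 dB); phase: φ = -85.8°.

|H| = 0.07306 (-22.7 dB), φ = -85.8°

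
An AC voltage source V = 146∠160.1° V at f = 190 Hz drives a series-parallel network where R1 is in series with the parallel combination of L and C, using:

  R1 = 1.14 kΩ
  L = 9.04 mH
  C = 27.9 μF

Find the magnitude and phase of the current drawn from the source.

Step 1 — Angular frequency: ω = 2π·f = 2π·190 = 1194 rad/s.
Step 2 — Component impedances:
  R1: Z = R = 1140 Ω
  L: Z = jωL = j·1194·0.00904 = 0 + j10.79 Ω
  C: Z = 1/(jωC) = -j/(ω·C) = 0 - j30.02 Ω
Step 3 — Parallel branch: L || C = 1/(1/L + 1/C) = 0 + j16.85 Ω.
Step 4 — Series with R1: Z_total = R1 + (L || C) = 1140 + j16.85 Ω = 1140∠0.8° Ω.
Step 5 — Source phasor: V = 146∠160.1° V = -137.3 + j49.7 V.
Step 6 — Ohm's law: I = V / Z_total = (-137.3 + j49.7) / (1140 + j16.85) = -0.1198 + j0.04536 A.
Step 7 — Convert to polar: |I| = 0.1281 A, ∠I = 159.3°.

I = 0.1281∠159.3° A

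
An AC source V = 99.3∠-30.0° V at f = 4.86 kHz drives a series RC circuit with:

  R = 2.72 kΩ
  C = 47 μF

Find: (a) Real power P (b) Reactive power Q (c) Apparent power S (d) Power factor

Step 1 — Angular frequency: ω = 2π·f = 2π·4860 = 3.054e+04 rad/s.
Step 2 — Component impedances:
  R: Z = R = 2720 Ω
  C: Z = 1/(jωC) = -j/(ω·C) = 0 - j0.6968 Ω
Step 3 — Series combination: Z_total = R + C = 2720 - j0.6968 Ω = 2720∠-0.0° Ω.
Step 4 — Source phasor: V = 99.3∠-30.0° V = 86 - j49.65 V.
Step 5 — Current: I = V / Z = 0.03162 - j0.01825 A = 0.03651∠-30.0° A.
Step 6 — Complex power: S = V·I* = 3.625 - j0.0009286 VA.
Step 7 — Real power: P = Re(S) = 3.625 W.
Step 8 — Reactive power: Q = Im(S) = -0.0009286 VAR.
Step 9 — Apparent power: |S| = 3.625 VA.
Step 10 — Power factor: PF = P/|S| = 1 (leading).

(a) P = 3.625 W  (b) Q = -0.0009286 VAR  (c) S = 3.625 VA  (d) PF = 1 (leading)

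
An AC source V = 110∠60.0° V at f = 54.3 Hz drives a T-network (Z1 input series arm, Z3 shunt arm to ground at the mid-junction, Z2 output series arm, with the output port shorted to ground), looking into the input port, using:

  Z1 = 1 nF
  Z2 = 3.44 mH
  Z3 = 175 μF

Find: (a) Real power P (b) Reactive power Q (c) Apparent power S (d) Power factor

Step 1 — Angular frequency: ω = 2π·f = 2π·54.3 = 341.2 rad/s.
Step 2 — Component impedances:
  Z1: Z = 1/(jωC) = -j/(ω·C) = 0 - j2.931e+06 Ω
  Z2: Z = jωL = j·341.2·0.00344 = 0 + j1.174 Ω
  Z3: Z = 1/(jωC) = -j/(ω·C) = 0 - j16.75 Ω
Step 3 — With the output port shorted to ground, the output series arm Z2 runs from the junction to ground; the shunt arm Z3 also runs from the junction to ground. They appear in parallel: Z3 || Z2 = 0 + j1.262 Ω.
Step 4 — Series with input arm Z1: Z_in = Z1 + (Z3 || Z2) = 0 - j2.931e+06 Ω = 2.931e+06∠-90.0° Ω.
Step 5 — Source phasor: V = 110∠60.0° V = 55 + j95.26 V.
Step 6 — Current: I = V / Z = -3.25e-05 + j1.876e-05 A = 3.753e-05∠150.0° A.
Step 7 — Complex power: S = V·I* = 0 - j0.004128 VA.
Step 8 — Real power: P = Re(S) = 0 W.
Step 9 — Reactive power: Q = Im(S) = -0.004128 VAR.
Step 10 — Apparent power: |S| = 0.004128 VA.
Step 11 — Power factor: PF = P/|S| = 0 (leading).

(a) P = 0 W  (b) Q = -0.004128 VAR  (c) S = 0.004128 VA  (d) PF = 0 (leading)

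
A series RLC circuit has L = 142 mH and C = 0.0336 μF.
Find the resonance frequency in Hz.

Step 1 — Resonance condition Im(Z)=0 gives ω₀ = 1/√(LC).
Step 2 — ω₀ = 1/√(0.142·3.36e-08) = 1.448e+04 rad/s.
Step 3 — f₀ = ω₀/(2π) = 2304 Hz.

f₀ = 2304 Hz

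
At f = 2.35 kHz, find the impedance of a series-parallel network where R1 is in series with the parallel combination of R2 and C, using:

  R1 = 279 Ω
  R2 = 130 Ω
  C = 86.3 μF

Step 1 — Angular frequency: ω = 2π·f = 2π·2350 = 1.477e+04 rad/s.
Step 2 — Component impedances:
  R1: Z = R = 279 Ω
  R2: Z = R = 130 Ω
  C: Z = 1/(jωC) = -j/(ω·C) = 0 - j0.7848 Ω
Step 3 — Parallel branch: R2 || C = 1/(1/R2 + 1/C) = 0.004737 - j0.7847 Ω.
Step 4 — Series with R1: Z_total = R1 + (R2 || C) = 279 - j0.7847 Ω = 279∠-0.2° Ω.

Z = 279 - j0.7847 Ω = 279∠-0.2° Ω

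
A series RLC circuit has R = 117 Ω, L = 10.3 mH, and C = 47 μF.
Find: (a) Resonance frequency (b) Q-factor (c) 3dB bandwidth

Step 1 — Resonance: ω₀ = 1/√(LC) = 1/√(0.0103·4.7e-05) = 1437 rad/s.
Step 2 — f₀ = ω₀/(2π) = 228.7 Hz.
Step 3 — Series Q: Q = ω₀L/R = 1437·0.0103/117 = 0.1265.
Step 4 — Bandwidth: Δω = ω₀/Q = 1.136e+04 rad/s; BW = Δω/(2π) = 1808 Hz.

(a) f₀ = 228.7 Hz  (b) Q = 0.1265  (c) BW = 1808 Hz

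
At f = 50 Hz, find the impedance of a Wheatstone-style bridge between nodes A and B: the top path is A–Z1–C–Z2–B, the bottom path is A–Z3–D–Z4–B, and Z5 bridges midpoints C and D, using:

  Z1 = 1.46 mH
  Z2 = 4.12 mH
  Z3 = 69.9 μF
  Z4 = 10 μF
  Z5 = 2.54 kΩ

Step 1 — Angular frequency: ω = 2π·f = 2π·50 = 314.2 rad/s.
Step 2 — Component impedances:
  Z1: Z = jωL = j·314.2·0.00146 = 0 + j0.4587 Ω
  Z2: Z = jωL = j·314.2·0.00412 = 0 + j1.294 Ω
  Z3: Z = 1/(jωC) = -j/(ω·C) = 0 - j45.54 Ω
  Z4: Z = 1/(jωC) = -j/(ω·C) = 0 - j318.3 Ω
  Z5: Z = R = 2540 Ω
Step 3 — Bridge requires nodal analysis (the Z5 bridge couples midpoints C and D, so the two paths cannot be reduced to a simple series/parallel combination). Setting node B to ground and injecting 1 A at node A, the 3-node admittance system at A, C, D solves to V_A = Z_AB = 2.275e-05 + j1.761 Ω = 1.761∠90.0° Ω.

Z = 2.275e-05 + j1.761 Ω = 1.761∠90.0° Ω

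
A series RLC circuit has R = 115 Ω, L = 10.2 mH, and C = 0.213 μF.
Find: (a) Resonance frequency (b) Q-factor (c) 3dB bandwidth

Step 1 — Resonance condition Im(Z)=0 gives ω₀ = 1/√(LC).
Step 2 — ω₀ = 1/√(0.0102·2.13e-07) = 2.145e+04 rad/s.
Step 3 — f₀ = ω₀/(2π) = 3415 Hz.
Step 4 — Series Q: Q = ω₀L/R = 2.145e+04·0.0102/115 = 1.903.
Step 5 — 3dB bandwidth: Δω = ω₀/Q = 1.127e+04 rad/s; BW = Δω/(2π) = 1794 Hz.

(a) f₀ = 3415 Hz  (b) Q = 1.903  (c) BW = 1794 Hz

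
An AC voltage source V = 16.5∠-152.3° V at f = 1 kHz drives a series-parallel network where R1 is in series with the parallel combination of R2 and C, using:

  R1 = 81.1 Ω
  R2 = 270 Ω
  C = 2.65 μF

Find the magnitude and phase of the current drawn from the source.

Step 1 — Angular frequency: ω = 2π·f = 2π·1000 = 6283 rad/s.
Step 2 — Component impedances:
  R1: Z = R = 81.1 Ω
  R2: Z = R = 270 Ω
  C: Z = 1/(jωC) = -j/(ω·C) = 0 - j60.06 Ω
Step 3 — Parallel branch: R2 || C = 1/(1/R2 + 1/C) = 12.73 - j57.23 Ω.
Step 4 — Series with R1: Z_total = R1 + (R2 || C) = 93.83 - j57.23 Ω = 109.9∠-31.4° Ω.
Step 5 — Source phasor: V = 16.5∠-152.3° V = -14.61 - j7.67 V.
Step 6 — Ohm's law: I = V / Z_total = (-14.61 - j7.67) / (93.83 - j57.23) = -0.07715 - j0.1288 A.
Step 7 — Convert to polar: |I| = 0.1501 A, ∠I = -120.9°.

I = 0.1501∠-120.9° A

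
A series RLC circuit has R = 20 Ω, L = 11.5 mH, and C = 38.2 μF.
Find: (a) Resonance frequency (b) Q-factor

Step 1 — Resonance condition Im(Z)=0 gives ω₀ = 1/√(LC).
Step 2 — ω₀ = 1/√(0.0115·3.82e-05) = 1509 rad/s.
Step 3 — f₀ = ω₀/(2π) = 240.1 Hz.
Step 4 — Series Q: Q = ω₀L/R = 1509·0.0115/20 = 0.8675.

(a) f₀ = 240.1 Hz  (b) Q = 0.8675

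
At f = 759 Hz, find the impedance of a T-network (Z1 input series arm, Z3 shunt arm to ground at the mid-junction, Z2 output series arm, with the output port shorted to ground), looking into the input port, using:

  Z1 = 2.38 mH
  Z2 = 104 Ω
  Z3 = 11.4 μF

Step 1 — Angular frequency: ω = 2π·f = 2π·759 = 4769 rad/s.
Step 2 — Component impedances:
  Z1: Z = jωL = j·4769·0.00238 = 0 + j11.35 Ω
  Z2: Z = R = 104 Ω
  Z3: Z = 1/(jωC) = -j/(ω·C) = 0 - j18.39 Ω
Step 3 — With the output port shorted to ground, the output series arm Z2 runs from the junction to ground; the shunt arm Z3 also runs from the junction to ground. They appear in parallel: Z3 || Z2 = 3.155 - j17.84 Ω.
Step 4 — Series with input arm Z1: Z_in = Z1 + (Z3 || Z2) = 3.155 - j6.486 Ω = 7.212∠-64.1° Ω.

Z = 3.155 - j6.486 Ω = 7.212∠-64.1° Ω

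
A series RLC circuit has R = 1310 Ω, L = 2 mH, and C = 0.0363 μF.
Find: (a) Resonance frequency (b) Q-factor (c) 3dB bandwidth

Step 1 — Resonance: ω₀ = 1/√(LC) = 1/√(0.002·3.63e-08) = 1.174e+05 rad/s.
Step 2 — f₀ = ω₀/(2π) = 1.868e+04 Hz.
Step 3 — Series Q: Q = ω₀L/R = 1.174e+05·0.002/1310 = 0.1792.
Step 4 — Bandwidth: Δω = ω₀/Q = 6.55e+05 rad/s; BW = Δω/(2π) = 1.042e+05 Hz.

(a) f₀ = 1.868e+04 Hz  (b) Q = 0.1792  (c) BW = 1.042e+05 Hz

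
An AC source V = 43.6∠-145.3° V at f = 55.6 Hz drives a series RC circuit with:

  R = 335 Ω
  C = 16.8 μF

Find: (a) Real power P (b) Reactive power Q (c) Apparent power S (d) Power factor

Step 1 — Angular frequency: ω = 2π·f = 2π·55.6 = 349.3 rad/s.
Step 2 — Component impedances:
  R: Z = R = 335 Ω
  C: Z = 1/(jωC) = -j/(ω·C) = 0 - j170.4 Ω
Step 3 — Series combination: Z_total = R + C = 335 - j170.4 Ω = 375.8∠-27.0° Ω.
Step 4 — Source phasor: V = 43.6∠-145.3° V = -35.85 - j24.82 V.
Step 5 — Current: I = V / Z = -0.05507 - j0.1021 A = 0.116∠-118.3° A.
Step 6 — Complex power: S = V·I* = 4.508 - j2.293 VA.
Step 7 — Real power: P = Re(S) = 4.508 W.
Step 8 — Reactive power: Q = Im(S) = -2.293 VAR.
Step 9 — Apparent power: |S| = 5.058 VA.
Step 10 — Power factor: PF = P/|S| = 0.8913 (leading).

(a) P = 4.508 W  (b) Q = -2.293 VAR  (c) S = 5.058 VA  (d) PF = 0.8913 (leading)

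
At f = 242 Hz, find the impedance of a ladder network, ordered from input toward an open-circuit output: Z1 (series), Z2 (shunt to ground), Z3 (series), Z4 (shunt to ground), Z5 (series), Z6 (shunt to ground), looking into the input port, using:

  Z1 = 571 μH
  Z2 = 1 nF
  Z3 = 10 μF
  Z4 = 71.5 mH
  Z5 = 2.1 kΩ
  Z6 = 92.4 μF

Step 1 — Angular frequency: ω = 2π·f = 2π·242 = 1521 rad/s.
Step 2 — Component impedances:
  Z1: Z = jωL = j·1521·0.000571 = 0 + j0.8682 Ω
  Z2: Z = 1/(jωC) = -j/(ω·C) = 0 - j6.577e+05 Ω
  Z3: Z = 1/(jωC) = -j/(ω·C) = 0 - j65.77 Ω
  Z4: Z = jωL = j·1521·0.0715 = 0 + j108.7 Ω
  Z5: Z = R = 2100 Ω
  Z6: Z = 1/(jωC) = -j/(ω·C) = 0 - j7.118 Ω
Step 3 — Ladder network (open output): work backward from the far end, alternating series and parallel combinations. Z_in = 5.616 + j43.55 Ω = 43.91∠82.7° Ω.

Z = 5.616 + j43.55 Ω = 43.91∠82.7° Ω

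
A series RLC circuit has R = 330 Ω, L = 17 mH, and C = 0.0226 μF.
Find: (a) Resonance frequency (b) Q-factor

Step 1 — Resonance condition Im(Z)=0 gives ω₀ = 1/√(LC).
Step 2 — ω₀ = 1/√(0.017·2.26e-08) = 5.102e+04 rad/s.
Step 3 — f₀ = ω₀/(2π) = 8120 Hz.
Step 4 — Series Q: Q = ω₀L/R = 5.102e+04·0.017/330 = 2.628.

(a) f₀ = 8120 Hz  (b) Q = 2.628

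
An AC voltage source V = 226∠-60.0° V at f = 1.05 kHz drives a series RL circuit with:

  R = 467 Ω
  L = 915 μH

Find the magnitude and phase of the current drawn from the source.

Step 1 — Angular frequency: ω = 2π·f = 2π·1050 = 6597 rad/s.
Step 2 — Component impedances:
  R: Z = R = 467 Ω
  L: Z = jωL = j·6597·0.000915 = 0 + j6.037 Ω
Step 3 — Series combination: Z_total = R + L = 467 + j6.037 Ω = 467∠0.7° Ω.
Step 4 — Source phasor: V = 226∠-60.0° V = 113 - j195.7 V.
Step 5 — Ohm's law: I = V / Z_total = (113 - j195.7) / (467 + j6.037) = 0.2365 - j0.4222 A.
Step 6 — Convert to polar: |I| = 0.4839 A, ∠I = -60.7°.

I = 0.4839∠-60.7° A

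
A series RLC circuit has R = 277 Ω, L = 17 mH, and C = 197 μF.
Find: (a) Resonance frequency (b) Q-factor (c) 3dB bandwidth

Step 1 — Resonance: ω₀ = 1/√(LC) = 1/√(0.017·0.000197) = 546.4 rad/s.
Step 2 — f₀ = ω₀/(2π) = 86.97 Hz.
Step 3 — Series Q: Q = ω₀L/R = 546.4·0.017/277 = 0.03354.
Step 4 — Bandwidth: Δω = ω₀/Q = 1.629e+04 rad/s; BW = Δω/(2π) = 2593 Hz.

(a) f₀ = 86.97 Hz  (b) Q = 0.03354  (c) BW = 2593 Hz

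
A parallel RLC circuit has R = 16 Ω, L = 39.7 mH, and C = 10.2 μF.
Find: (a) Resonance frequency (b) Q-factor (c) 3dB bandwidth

Step 1 — Resonance: ω₀ = 1/√(LC) = 1/√(0.0397·1.02e-05) = 1571 rad/s.
Step 2 — f₀ = ω₀/(2π) = 250.1 Hz.
Step 3 — Parallel Q: Q = R/(ω₀L) = 16/(1571·0.0397) = 0.2565.
Step 4 — Bandwidth: Δω = ω₀/Q = 6127 rad/s; BW = Δω/(2π) = 975.2 Hz.

(a) f₀ = 250.1 Hz  (b) Q = 0.2565  (c) BW = 975.2 Hz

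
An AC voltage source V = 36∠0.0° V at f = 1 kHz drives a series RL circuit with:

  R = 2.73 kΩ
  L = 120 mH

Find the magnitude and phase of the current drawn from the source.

Step 1 — Angular frequency: ω = 2π·f = 2π·1000 = 6283 rad/s.
Step 2 — Component impedances:
  R: Z = R = 2730 Ω
  L: Z = jωL = j·6283·0.12 = 0 + j754 Ω
Step 3 — Series combination: Z_total = R + L = 2730 + j754 Ω = 2832∠15.4° Ω.
Step 4 — Source phasor: V = 36∠0.0° V = 36 V.
Step 5 — Ohm's law: I = V / Z_total = (36) / (2730 + j754) = 0.01225 - j0.003384 A.
Step 6 — Convert to polar: |I| = 0.01271 A, ∠I = -15.4°.

I = 0.01271∠-15.4° A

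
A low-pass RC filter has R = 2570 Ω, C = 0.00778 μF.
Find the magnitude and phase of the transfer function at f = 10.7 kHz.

Step 1 — Angular frequency: ω = 2π·1.07e+04 = 6.723e+04 rad/s.
Step 2 — Transfer function: H(jω) = 1/(1 + jωRC).
Step 3 — Denominator: 1 + jωRC = 1 + j·6.723e+04·2570·7.78e-09 = 1 + j1.344.
Step 4 — H = 0.3563 - j0.4789.
Step 5 — Magnitude: |H| = 0.5969 (-4.5 dB); phase: φ = -53.4°.

|H| = 0.5969 (-4.5 dB), φ = -53.4°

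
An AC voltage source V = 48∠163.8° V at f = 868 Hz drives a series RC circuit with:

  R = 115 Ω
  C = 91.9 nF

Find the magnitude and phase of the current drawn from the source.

Step 1 — Angular frequency: ω = 2π·f = 2π·868 = 5454 rad/s.
Step 2 — Component impedances:
  R: Z = R = 115 Ω
  C: Z = 1/(jωC) = -j/(ω·C) = 0 - j1995 Ω
Step 3 — Series combination: Z_total = R + C = 115 - j1995 Ω = 1999∠-86.7° Ω.
Step 4 — Source phasor: V = 48∠163.8° V = -46.09 + j13.39 V.
Step 5 — Ohm's law: I = V / Z_total = (-46.09 + j13.39) / (115 - j1995) = -0.008017 - j0.02264 A.
Step 6 — Convert to polar: |I| = 0.02402 A, ∠I = -109.5°.

I = 0.02402∠-109.5° A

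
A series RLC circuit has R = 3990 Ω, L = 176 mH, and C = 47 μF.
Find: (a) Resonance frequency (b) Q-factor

Step 1 — Resonance condition Im(Z)=0 gives ω₀ = 1/√(LC).
Step 2 — ω₀ = 1/√(0.176·4.7e-05) = 347.7 rad/s.
Step 3 — f₀ = ω₀/(2π) = 55.34 Hz.
Step 4 — Series Q: Q = ω₀L/R = 347.7·0.176/3990 = 0.01534.

(a) f₀ = 55.34 Hz  (b) Q = 0.01534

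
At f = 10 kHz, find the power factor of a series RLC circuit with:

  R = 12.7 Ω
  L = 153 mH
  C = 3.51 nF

Step 1 — Angular frequency: ω = 2π·f = 2π·1e+04 = 6.283e+04 rad/s.
Step 2 — Component impedances:
  R: Z = R = 12.7 Ω
  L: Z = jωL = j·6.283e+04·0.153 = 0 + j9613 Ω
  C: Z = 1/(jωC) = -j/(ω·C) = 0 - j4534 Ω
Step 3 — Series combination: Z_total = R + L + C = 12.7 + j5079 Ω = 5079∠89.9° Ω.
Step 4 — Power factor: PF = cos(φ) = Re(Z)/|Z| = 12.7/5078.96 = 0.002501.
Step 5 — Type: Im(Z) = 5079 ⇒ lagging (phase φ = 89.9°).

PF = 0.002501 (lagging, φ = 89.9°)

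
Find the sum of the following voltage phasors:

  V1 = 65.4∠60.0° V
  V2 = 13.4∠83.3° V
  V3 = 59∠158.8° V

Step 1 — Convert each phasor to rectangular form:
  V1 = 65.4·(cos(60.0°) + j·sin(60.0°)) = 32.7 + j56.64 V
  V2 = 13.4·(cos(83.3°) + j·sin(83.3°)) = 1.563 + j13.31 V
  V3 = 59·(cos(158.8°) + j·sin(158.8°)) = -55.01 + j21.34 V
Step 2 — Sum components: V_total = -20.74 + j91.28 V.
Step 3 — Convert to polar: |V_total| = 93.61 V, ∠V_total = 102.8°.

V_total = 93.61∠102.8° V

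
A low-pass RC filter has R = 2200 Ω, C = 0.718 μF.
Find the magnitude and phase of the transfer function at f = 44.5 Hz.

Step 1 — Angular frequency: ω = 2π·44.5 = 279.6 rad/s.
Step 2 — Transfer function: H(jω) = 1/(1 + jωRC).
Step 3 — Denominator: 1 + jωRC = 1 + j·279.6·2200·7.18e-07 = 1 + j0.4417.
Step 4 — H = 0.8368 - j0.3696.
Step 5 — Magnitude: |H| = 0.9148 (-0.8 dB); phase: φ = -23.8°.

|H| = 0.9148 (-0.8 dB), φ = -23.8°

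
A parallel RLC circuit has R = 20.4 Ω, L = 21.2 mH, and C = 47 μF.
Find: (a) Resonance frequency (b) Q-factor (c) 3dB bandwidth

Step 1 — Resonance: ω₀ = 1/√(LC) = 1/√(0.0212·4.7e-05) = 1002 rad/s.
Step 2 — f₀ = ω₀/(2π) = 159.4 Hz.
Step 3 — Parallel Q: Q = R/(ω₀L) = 20.4/(1002·0.0212) = 0.9605.
Step 4 — Bandwidth: Δω = ω₀/Q = 1043 rad/s; BW = Δω/(2π) = 166 Hz.

(a) f₀ = 159.4 Hz  (b) Q = 0.9605  (c) BW = 166 Hz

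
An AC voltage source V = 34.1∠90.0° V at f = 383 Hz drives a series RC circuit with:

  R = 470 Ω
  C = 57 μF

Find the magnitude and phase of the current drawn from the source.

Step 1 — Angular frequency: ω = 2π·f = 2π·383 = 2406 rad/s.
Step 2 — Component impedances:
  R: Z = R = 470 Ω
  C: Z = 1/(jωC) = -j/(ω·C) = 0 - j7.29 Ω
Step 3 — Series combination: Z_total = R + C = 470 - j7.29 Ω = 470.1∠-0.9° Ω.
Step 4 — Source phasor: V = 34.1∠90.0° V = 0 + j34.1 V.
Step 5 — Ohm's law: I = V / Z_total = (0 + j34.1) / (470 - j7.29) = -0.001125 + j0.07254 A.
Step 6 — Convert to polar: |I| = 0.07254 A, ∠I = 90.9°.

I = 0.07254∠90.9° A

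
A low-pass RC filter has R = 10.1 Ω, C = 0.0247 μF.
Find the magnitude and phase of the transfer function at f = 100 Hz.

Step 1 — Angular frequency: ω = 2π·100 = 628.3 rad/s.
Step 2 — Transfer function: H(jω) = 1/(1 + jωRC).
Step 3 — Denominator: 1 + jωRC = 1 + j·628.3·10.1·2.47e-08 = 1 + j0.0001567.
Step 4 — H = 1 - j0.0001567.
Step 5 — Magnitude: |H| = 1 (-0.0 dB); phase: φ = -0.0°.

|H| = 1 (-0.0 dB), φ = -0.0°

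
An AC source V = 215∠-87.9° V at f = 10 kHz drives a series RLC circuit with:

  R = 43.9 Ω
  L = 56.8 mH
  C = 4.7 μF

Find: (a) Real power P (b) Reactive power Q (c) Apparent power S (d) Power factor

Step 1 — Angular frequency: ω = 2π·f = 2π·1e+04 = 6.283e+04 rad/s.
Step 2 — Component impedances:
  R: Z = R = 43.9 Ω
  L: Z = jωL = j·6.283e+04·0.0568 = 0 + j3569 Ω
  C: Z = 1/(jωC) = -j/(ω·C) = 0 - j3.386 Ω
Step 3 — Series combination: Z_total = R + L + C = 43.9 + j3565 Ω = 3566∠89.3° Ω.
Step 4 — Source phasor: V = 215∠-87.9° V = 7.878 - j214.9 V.
Step 5 — Current: I = V / Z = -0.06022 - j0.002951 A = 0.0603∠-177.2° A.
Step 6 — Complex power: S = V·I* = 0.1596 + j12.96 VA.
Step 7 — Real power: P = Re(S) = 0.1596 W.
Step 8 — Reactive power: Q = Im(S) = 12.96 VAR.
Step 9 — Apparent power: |S| = 12.96 VA.
Step 10 — Power factor: PF = P/|S| = 0.01231 (lagging).

(a) P = 0.1596 W  (b) Q = 12.96 VAR  (c) S = 12.96 VA  (d) PF = 0.01231 (lagging)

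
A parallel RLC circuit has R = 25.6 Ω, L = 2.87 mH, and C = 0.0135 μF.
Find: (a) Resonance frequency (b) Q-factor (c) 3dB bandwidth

Step 1 — Resonance: ω₀ = 1/√(LC) = 1/√(0.00287·1.35e-08) = 1.607e+05 rad/s.
Step 2 — f₀ = ω₀/(2π) = 2.557e+04 Hz.
Step 3 — Parallel Q: Q = R/(ω₀L) = 25.6/(1.607e+05·0.00287) = 0.05552.
Step 4 — Bandwidth: Δω = ω₀/Q = 2.894e+06 rad/s; BW = Δω/(2π) = 4.605e+05 Hz.

(a) f₀ = 2.557e+04 Hz  (b) Q = 0.05552  (c) BW = 4.605e+05 Hz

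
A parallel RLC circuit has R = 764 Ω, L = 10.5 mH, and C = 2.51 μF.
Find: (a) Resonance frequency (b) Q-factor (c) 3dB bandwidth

Step 1 — Resonance: ω₀ = 1/√(LC) = 1/√(0.0105·2.51e-06) = 6160 rad/s.
Step 2 — f₀ = ω₀/(2π) = 980.4 Hz.
Step 3 — Parallel Q: Q = R/(ω₀L) = 764/(6160·0.0105) = 11.81.
Step 4 — Bandwidth: Δω = ω₀/Q = 521.5 rad/s; BW = Δω/(2π) = 83 Hz.

(a) f₀ = 980.4 Hz  (b) Q = 11.81  (c) BW = 83 Hz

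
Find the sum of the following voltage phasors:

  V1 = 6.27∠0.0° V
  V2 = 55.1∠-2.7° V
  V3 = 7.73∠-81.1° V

Step 1 — Convert each phasor to rectangular form:
  V1 = 6.27·(cos(0.0°) + j·sin(0.0°)) = 6.27 V
  V2 = 55.1·(cos(-2.7°) + j·sin(-2.7°)) = 55.04 - j2.596 V
  V3 = 7.73·(cos(-81.1°) + j·sin(-81.1°)) = 1.196 - j7.637 V
Step 2 — Sum components: V_total = 62.5 - j10.23 V.
Step 3 — Convert to polar: |V_total| = 63.34 V, ∠V_total = -9.3°.

V_total = 63.34∠-9.3° V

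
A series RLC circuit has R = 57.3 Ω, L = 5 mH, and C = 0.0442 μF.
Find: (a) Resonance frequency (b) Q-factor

Step 1 — Resonance condition Im(Z)=0 gives ω₀ = 1/√(LC).
Step 2 — ω₀ = 1/√(0.005·4.42e-08) = 6.727e+04 rad/s.
Step 3 — f₀ = ω₀/(2π) = 1.071e+04 Hz.
Step 4 — Series Q: Q = ω₀L/R = 6.727e+04·0.005/57.3 = 5.87.

(a) f₀ = 1.071e+04 Hz  (b) Q = 5.87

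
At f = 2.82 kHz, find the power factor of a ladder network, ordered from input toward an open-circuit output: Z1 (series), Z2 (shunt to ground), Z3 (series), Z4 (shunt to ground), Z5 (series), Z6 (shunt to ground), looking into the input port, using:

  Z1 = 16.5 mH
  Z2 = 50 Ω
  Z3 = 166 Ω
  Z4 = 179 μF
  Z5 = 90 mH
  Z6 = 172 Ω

Step 1 — Angular frequency: ω = 2π·f = 2π·2820 = 1.772e+04 rad/s.
Step 2 — Component impedances:
  Z1: Z = jωL = j·1.772e+04·0.0165 = 0 + j292.4 Ω
  Z2: Z = R = 50 Ω
  Z3: Z = R = 166 Ω
  Z4: Z = 1/(jωC) = -j/(ω·C) = 0 - j0.3153 Ω
  Z5: Z = jωL = j·1.772e+04·0.09 = 0 + j1595 Ω
  Z6: Z = R = 172 Ω
Step 3 — Ladder network (open output): work backward from the far end, alternating series and parallel combinations. Z_in = 38.43 + j292.3 Ω = 294.9∠82.5° Ω.
Step 4 — Power factor: PF = cos(φ) = Re(Z)/|Z| = 38.43/294.9 = 0.1303.
Step 5 — Type: Im(Z) = 292.3 ⇒ lagging (phase φ = 82.5°).

PF = 0.1303 (lagging, φ = 82.5°)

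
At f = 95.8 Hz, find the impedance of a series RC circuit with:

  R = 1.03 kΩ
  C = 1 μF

Step 1 — Angular frequency: ω = 2π·f = 2π·95.8 = 601.9 rad/s.
Step 2 — Component impedances:
  R: Z = R = 1030 Ω
  C: Z = 1/(jωC) = -j/(ω·C) = 0 - j1661 Ω
Step 3 — Series combination: Z_total = R + C = 1030 - j1661 Ω = 1955∠-58.2° Ω.

Z = 1030 - j1661 Ω = 1955∠-58.2° Ω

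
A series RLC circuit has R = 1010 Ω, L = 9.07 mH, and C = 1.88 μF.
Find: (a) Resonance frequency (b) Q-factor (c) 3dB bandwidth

Step 1 — Resonance: ω₀ = 1/√(LC) = 1/√(0.00907·1.88e-06) = 7658 rad/s.
Step 2 — f₀ = ω₀/(2π) = 1219 Hz.
Step 3 — Series Q: Q = ω₀L/R = 7658·0.00907/1010 = 0.06877.
Step 4 — Bandwidth: Δω = ω₀/Q = 1.114e+05 rad/s; BW = Δω/(2π) = 1.772e+04 Hz.

(a) f₀ = 1219 Hz  (b) Q = 0.06877  (c) BW = 1.772e+04 Hz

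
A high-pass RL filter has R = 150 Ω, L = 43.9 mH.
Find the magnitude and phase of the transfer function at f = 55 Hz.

Step 1 — Angular frequency: ω = 2π·55 = 345.6 rad/s.
Step 2 — Transfer function: H(jω) = jωL/(R + jωL).
Step 3 — Numerator jωL = j·15.17; denominator R + jωL = 150 + j15.17.
Step 4 — H = 0.01013 + j0.1001.
Step 5 — Magnitude: |H| = 0.1006 (-19.9 dB); phase: φ = 84.2°.

|H| = 0.1006 (-19.9 dB), φ = 84.2°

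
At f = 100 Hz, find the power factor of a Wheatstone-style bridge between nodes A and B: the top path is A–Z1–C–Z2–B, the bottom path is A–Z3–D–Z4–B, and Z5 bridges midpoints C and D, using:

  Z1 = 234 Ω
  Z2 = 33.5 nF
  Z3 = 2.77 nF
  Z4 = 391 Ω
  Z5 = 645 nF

Step 1 — Angular frequency: ω = 2π·f = 2π·100 = 628.3 rad/s.
Step 2 — Component impedances:
  Z1: Z = R = 234 Ω
  Z2: Z = 1/(jωC) = -j/(ω·C) = 0 - j4.751e+04 Ω
  Z3: Z = 1/(jωC) = -j/(ω·C) = 0 - j5.746e+05 Ω
  Z4: Z = R = 391 Ω
  Z5: Z = 1/(jωC) = -j/(ω·C) = 0 - j2468 Ω
Step 3 — Bridge requires nodal analysis (the Z5 bridge couples midpoints C and D, so the two paths cannot be reduced to a simple series/parallel combination). Setting node B to ground and injecting 1 A at node A, the 3-node admittance system at A, C, D solves to V_A = Z_AB = 585.6 - j2339 Ω = 2411∠-75.9° Ω.
Step 4 — Power factor: PF = cos(φ) = Re(Z)/|Z| = 585.6/2411 = 0.2429.
Step 5 — Type: Im(Z) = -2339 ⇒ leading (phase φ = -75.9°).

PF = 0.2429 (leading, φ = -75.9°)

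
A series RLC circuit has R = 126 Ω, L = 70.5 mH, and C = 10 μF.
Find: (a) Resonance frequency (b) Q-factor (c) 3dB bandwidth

Step 1 — Resonance: ω₀ = 1/√(LC) = 1/√(0.0705·1e-05) = 1191 rad/s.
Step 2 — f₀ = ω₀/(2π) = 189.6 Hz.
Step 3 — Series Q: Q = ω₀L/R = 1191·0.0705/126 = 0.6664.
Step 4 — Bandwidth: Δω = ω₀/Q = 1787 rad/s; BW = Δω/(2π) = 284.4 Hz.

(a) f₀ = 189.6 Hz  (b) Q = 0.6664  (c) BW = 284.4 Hz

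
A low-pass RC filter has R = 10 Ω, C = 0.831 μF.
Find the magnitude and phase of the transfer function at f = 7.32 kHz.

Step 1 — Angular frequency: ω = 2π·7320 = 4.599e+04 rad/s.
Step 2 — Transfer function: H(jω) = 1/(1 + jωRC).
Step 3 — Denominator: 1 + jωRC = 1 + j·4.599e+04·10·8.31e-07 = 1 + j0.3822.
Step 4 — H = 0.8725 - j0.3335.
Step 5 — Magnitude: |H| = 0.9341 (-0.6 dB); phase: φ = -20.9°.

|H| = 0.9341 (-0.6 dB), φ = -20.9°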